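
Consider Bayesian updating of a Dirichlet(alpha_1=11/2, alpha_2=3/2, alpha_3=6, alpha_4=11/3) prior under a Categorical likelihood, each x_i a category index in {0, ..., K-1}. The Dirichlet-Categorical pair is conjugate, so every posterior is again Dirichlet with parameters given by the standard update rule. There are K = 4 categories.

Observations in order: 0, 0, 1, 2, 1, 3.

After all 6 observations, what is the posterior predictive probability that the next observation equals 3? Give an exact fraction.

7/34

obs 1: x=0 → posterior Dirichlet(13/2, 3/2, 6, 11/3)
obs 2: x=0 → posterior Dirichlet(15/2, 3/2, 6, 11/3)
obs 3: x=1 → posterior Dirichlet(15/2, 5/2, 6, 11/3)
obs 4: x=2 → posterior Dirichlet(15/2, 5/2, 7, 11/3)
obs 5: x=1 → posterior Dirichlet(15/2, 7/2, 7, 11/3)
obs 6: x=3 → posterior Dirichlet(15/2, 7/2, 7, 14/3)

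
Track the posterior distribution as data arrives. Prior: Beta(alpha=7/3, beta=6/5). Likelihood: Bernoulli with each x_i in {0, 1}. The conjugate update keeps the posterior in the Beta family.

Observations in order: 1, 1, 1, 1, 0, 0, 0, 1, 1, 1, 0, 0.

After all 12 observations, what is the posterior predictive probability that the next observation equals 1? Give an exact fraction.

obs 1: x=1 → posterior Beta(10/3, 6/5)
obs 2: x=1 → posterior Beta(13/3, 6/5)
obs 3: x=1 → posterior Beta(16/3, 6/5)
obs 4: x=1 → posterior Beta(19/3, 6/5)
obs 5: x=0 → posterior Beta(19/3, 11/5)
obs 6: x=0 → posterior Beta(19/3, 16/5)
obs 7: x=0 → posterior Beta(19/3, 21/5)
obs 8: x=1 → posterior Beta(22/3, 21/5)
obs 9: x=1 → posterior Beta(25/3, 21/5)
obs 10: x=1 → posterior Beta(28/3, 21/5)
obs 11: x=0 → posterior Beta(28/3, 26/5)
obs 12: x=0 → posterior Beta(28/3, 31/5)

140/233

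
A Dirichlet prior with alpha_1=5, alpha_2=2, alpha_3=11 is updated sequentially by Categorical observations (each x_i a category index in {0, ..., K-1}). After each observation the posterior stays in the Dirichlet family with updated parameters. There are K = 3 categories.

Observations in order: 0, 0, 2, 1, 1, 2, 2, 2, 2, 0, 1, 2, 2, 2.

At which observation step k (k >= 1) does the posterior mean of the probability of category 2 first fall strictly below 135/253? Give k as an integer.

obs 1: x=0 → posterior Dirichlet(6, 2, 11)
obs 2: x=0 → posterior Dirichlet(7, 2, 11)
obs 3: x=2 → posterior Dirichlet(7, 2, 12)
obs 4: x=1 → posterior Dirichlet(7, 3, 12)
obs 5: x=1 → posterior Dirichlet(7, 4, 12)
obs 6: x=2 → posterior Dirichlet(7, 4, 13)
obs 7: x=2 → posterior Dirichlet(7, 4, 14)
obs 8: x=2 → posterior Dirichlet(7, 4, 15)
obs 9: x=2 → posterior Dirichlet(7, 4, 16)
obs 10: x=0 → posterior Dirichlet(8, 4, 16)
obs 11: x=1 → posterior Dirichlet(8, 5, 16)
obs 12: x=2 → posterior Dirichlet(8, 5, 17)
obs 13: x=2 → posterior Dirichlet(8, 5, 18)
obs 14: x=2 → posterior Dirichlet(8, 5, 19)

k = 5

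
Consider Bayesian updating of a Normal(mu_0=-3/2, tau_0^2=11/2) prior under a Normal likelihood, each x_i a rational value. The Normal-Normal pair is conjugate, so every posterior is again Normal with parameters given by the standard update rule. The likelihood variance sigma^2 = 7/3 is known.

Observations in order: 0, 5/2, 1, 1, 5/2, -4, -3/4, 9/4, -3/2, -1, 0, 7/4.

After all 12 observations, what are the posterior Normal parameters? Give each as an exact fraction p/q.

obs 1: x=0 → posterior Normal(-21/47, 77/47)
obs 2: x=5/2 → posterior Normal(123/160, 77/80)
obs 3: x=1 → posterior Normal(189/226, 77/113)
obs 4: x=1 → posterior Normal(255/292, 77/146)
obs 5: x=5/2 → posterior Normal(210/179, 77/179)
obs 6: x=-4 → posterior Normal(39/106, 77/212)
obs 7: x=-3/4 → posterior Normal(213/980, 11/35)
obs 8: x=9/4 → posterior Normal(255/556, 77/278)
obs 9: x=-3/2 → posterior Normal(78/311, 77/311)
obs 10: x=-1 → posterior Normal(45/344, 77/344)
obs 11: x=0 → posterior Normal(45/377, 77/377)
obs 12: x=7/4 → posterior Normal(411/1640, 77/410)

mu_0=411/1640, tau_0^2=77/410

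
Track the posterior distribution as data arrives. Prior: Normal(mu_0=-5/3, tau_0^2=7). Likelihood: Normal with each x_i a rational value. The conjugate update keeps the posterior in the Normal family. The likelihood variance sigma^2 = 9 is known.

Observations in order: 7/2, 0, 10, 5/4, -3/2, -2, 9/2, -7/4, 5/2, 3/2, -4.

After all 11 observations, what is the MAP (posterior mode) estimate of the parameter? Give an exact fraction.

83/86

obs 1: x=7/2 → posterior Normal(19/32, 63/16)
obs 2: x=0 → posterior Normal(19/46, 63/23)
obs 3: x=10 → posterior Normal(53/20, 21/10)
obs 4: x=5/4 → posterior Normal(353/148, 63/37)
obs 5: x=-3/2 → posterior Normal(311/176, 63/44)
obs 6: x=-2 → posterior Normal(5/4, 21/17)
obs 7: x=9/2 → posterior Normal(381/232, 63/58)
obs 8: x=-7/4 → posterior Normal(83/65, 63/65)
obs 9: x=5/2 → posterior Normal(67/48, 7/8)
obs 10: x=3/2 → posterior Normal(111/79, 63/79)
obs 11: x=-4 → posterior Normal(83/86, 63/86)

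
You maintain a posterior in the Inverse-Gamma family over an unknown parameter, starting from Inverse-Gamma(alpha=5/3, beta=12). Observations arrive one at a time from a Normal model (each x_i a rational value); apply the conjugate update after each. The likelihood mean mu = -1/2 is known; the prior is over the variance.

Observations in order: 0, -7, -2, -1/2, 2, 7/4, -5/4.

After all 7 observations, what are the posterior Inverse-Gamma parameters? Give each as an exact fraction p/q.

alpha=31/6, beta=645/16

obs 1: x=0 → posterior Inverse-Gamma(13/6, 97/8)
obs 2: x=-7 → posterior Inverse-Gamma(8/3, 133/4)
obs 3: x=-2 → posterior Inverse-Gamma(19/6, 275/8)
obs 4: x=-1/2 → posterior Inverse-Gamma(11/3, 275/8)
obs 5: x=2 → posterior Inverse-Gamma(25/6, 75/2)
obs 6: x=7/4 → posterior Inverse-Gamma(14/3, 1281/32)
obs 7: x=-5/4 → posterior Inverse-Gamma(31/6, 645/16)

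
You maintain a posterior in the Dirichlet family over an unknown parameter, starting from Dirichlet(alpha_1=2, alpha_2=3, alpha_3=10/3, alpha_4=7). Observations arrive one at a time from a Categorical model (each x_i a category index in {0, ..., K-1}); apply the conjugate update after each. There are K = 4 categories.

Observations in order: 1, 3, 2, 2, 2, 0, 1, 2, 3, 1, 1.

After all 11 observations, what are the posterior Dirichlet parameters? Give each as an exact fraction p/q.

obs 1: x=1 → posterior Dirichlet(2, 4, 10/3, 7)
obs 2: x=3 → posterior Dirichlet(2, 4, 10/3, 8)
obs 3: x=2 → posterior Dirichlet(2, 4, 13/3, 8)
obs 4: x=2 → posterior Dirichlet(2, 4, 16/3, 8)
obs 5: x=2 → posterior Dirichlet(2, 4, 19/3, 8)
obs 6: x=0 → posterior Dirichlet(3, 4, 19/3, 8)
obs 7: x=1 → posterior Dirichlet(3, 5, 19/3, 8)
obs 8: x=2 → posterior Dirichlet(3, 5, 22/3, 8)
obs 9: x=3 → posterior Dirichlet(3, 5, 22/3, 9)
obs 10: x=1 → posterior Dirichlet(3, 6, 22/3, 9)
obs 11: x=1 → posterior Dirichlet(3, 7, 22/3, 9)

alpha_1=3, alpha_2=7, alpha_3=22/3, alpha_4=9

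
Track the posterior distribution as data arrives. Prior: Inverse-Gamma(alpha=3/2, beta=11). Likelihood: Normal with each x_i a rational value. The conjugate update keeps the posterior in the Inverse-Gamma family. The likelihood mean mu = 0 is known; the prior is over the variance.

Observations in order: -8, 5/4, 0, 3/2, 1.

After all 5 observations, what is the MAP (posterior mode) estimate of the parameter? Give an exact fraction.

obs 1: x=-8 → posterior Inverse-Gamma(2, 43)
obs 2: x=5/4 → posterior Inverse-Gamma(5/2, 1401/32)
obs 3: x=0 → posterior Inverse-Gamma(3, 1401/32)
obs 4: x=3/2 → posterior Inverse-Gamma(7/2, 1437/32)
obs 5: x=1 → posterior Inverse-Gamma(4, 1453/32)

1453/160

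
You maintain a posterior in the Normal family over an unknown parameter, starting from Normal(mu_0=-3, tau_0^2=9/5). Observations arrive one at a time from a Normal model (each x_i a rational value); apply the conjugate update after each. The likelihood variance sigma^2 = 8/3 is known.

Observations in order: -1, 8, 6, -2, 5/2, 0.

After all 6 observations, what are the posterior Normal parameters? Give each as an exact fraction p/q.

obs 1: x=-1 → posterior Normal(-147/67, 72/67)
obs 2: x=8 → posterior Normal(69/94, 36/47)
obs 3: x=6 → posterior Normal(21/11, 72/121)
obs 4: x=-2 → posterior Normal(177/148, 18/37)
obs 5: x=5/2 → posterior Normal(489/350, 72/175)
obs 6: x=0 → posterior Normal(489/404, 36/101)

mu_0=489/404, tau_0^2=36/101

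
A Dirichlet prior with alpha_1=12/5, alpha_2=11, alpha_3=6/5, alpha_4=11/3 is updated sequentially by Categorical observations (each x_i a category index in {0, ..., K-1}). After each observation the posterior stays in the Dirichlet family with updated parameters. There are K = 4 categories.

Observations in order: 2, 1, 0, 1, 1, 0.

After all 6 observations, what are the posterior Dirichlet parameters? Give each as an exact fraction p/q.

obs 1: x=2 → posterior Dirichlet(12/5, 11, 11/5, 11/3)
obs 2: x=1 → posterior Dirichlet(12/5, 12, 11/5, 11/3)
obs 3: x=0 → posterior Dirichlet(17/5, 12, 11/5, 11/3)
obs 4: x=1 → posterior Dirichlet(17/5, 13, 11/5, 11/3)
obs 5: x=1 → posterior Dirichlet(17/5, 14, 11/5, 11/3)
obs 6: x=0 → posterior Dirichlet(22/5, 14, 11/5, 11/3)

alpha_1=22/5, alpha_2=14, alpha_3=11/5, alpha_4=11/3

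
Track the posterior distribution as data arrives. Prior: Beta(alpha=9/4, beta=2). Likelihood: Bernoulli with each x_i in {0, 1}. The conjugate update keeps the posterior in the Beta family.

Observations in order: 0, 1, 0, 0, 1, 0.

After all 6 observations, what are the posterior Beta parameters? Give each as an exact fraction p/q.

alpha=17/4, beta=6

obs 1: x=0 → posterior Beta(9/4, 3)
obs 2: x=1 → posterior Beta(13/4, 3)
obs 3: x=0 → posterior Beta(13/4, 4)
obs 4: x=0 → posterior Beta(13/4, 5)
obs 5: x=1 → posterior Beta(17/4, 5)
obs 6: x=0 → posterior Beta(17/4, 6)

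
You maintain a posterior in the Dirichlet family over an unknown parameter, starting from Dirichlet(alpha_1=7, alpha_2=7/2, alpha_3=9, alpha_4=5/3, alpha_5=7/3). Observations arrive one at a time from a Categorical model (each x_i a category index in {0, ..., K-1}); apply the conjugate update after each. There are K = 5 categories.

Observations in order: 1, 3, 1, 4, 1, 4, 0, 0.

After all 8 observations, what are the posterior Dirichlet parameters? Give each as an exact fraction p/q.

obs 1: x=1 → posterior Dirichlet(7, 9/2, 9, 5/3, 7/3)
obs 2: x=3 → posterior Dirichlet(7, 9/2, 9, 8/3, 7/3)
obs 3: x=1 → posterior Dirichlet(7, 11/2, 9, 8/3, 7/3)
obs 4: x=4 → posterior Dirichlet(7, 11/2, 9, 8/3, 10/3)
obs 5: x=1 → posterior Dirichlet(7, 13/2, 9, 8/3, 10/3)
obs 6: x=4 → posterior Dirichlet(7, 13/2, 9, 8/3, 13/3)
obs 7: x=0 → posterior Dirichlet(8, 13/2, 9, 8/3, 13/3)
obs 8: x=0 → posterior Dirichlet(9, 13/2, 9, 8/3, 13/3)

alpha_1=9, alpha_2=13/2, alpha_3=9, alpha_4=8/3, alpha_5=13/3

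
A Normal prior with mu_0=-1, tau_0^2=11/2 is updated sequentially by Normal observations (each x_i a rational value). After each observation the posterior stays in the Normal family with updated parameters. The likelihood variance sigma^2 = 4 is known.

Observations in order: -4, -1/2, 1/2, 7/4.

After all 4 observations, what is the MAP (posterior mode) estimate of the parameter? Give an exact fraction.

obs 1: x=-4 → posterior Normal(-52/19, 44/19)
obs 2: x=-1/2 → posterior Normal(-23/12, 22/15)
obs 3: x=1/2 → posterior Normal(-52/41, 44/41)
obs 4: x=7/4 → posterior Normal(-131/208, 11/13)

-131/208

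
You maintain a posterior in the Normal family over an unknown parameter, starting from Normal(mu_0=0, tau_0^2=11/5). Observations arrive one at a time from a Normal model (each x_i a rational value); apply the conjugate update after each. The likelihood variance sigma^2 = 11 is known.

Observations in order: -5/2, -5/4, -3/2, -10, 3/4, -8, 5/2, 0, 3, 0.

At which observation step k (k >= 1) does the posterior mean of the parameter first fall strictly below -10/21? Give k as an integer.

k = 2

obs 1: x=-5/2 → posterior Normal(-5/12, 11/6)
obs 2: x=-5/4 → posterior Normal(-15/28, 11/7)
obs 3: x=-3/2 → posterior Normal(-21/32, 11/8)
obs 4: x=-10 → posterior Normal(-61/36, 11/9)
obs 5: x=3/4 → posterior Normal(-29/20, 11/10)
obs 6: x=-8 → posterior Normal(-45/22, 1)
obs 7: x=5/2 → posterior Normal(-5/3, 11/12)
obs 8: x=0 → posterior Normal(-20/13, 11/13)
obs 9: x=3 → posterior Normal(-17/14, 11/14)
obs 10: x=0 → posterior Normal(-17/15, 11/15)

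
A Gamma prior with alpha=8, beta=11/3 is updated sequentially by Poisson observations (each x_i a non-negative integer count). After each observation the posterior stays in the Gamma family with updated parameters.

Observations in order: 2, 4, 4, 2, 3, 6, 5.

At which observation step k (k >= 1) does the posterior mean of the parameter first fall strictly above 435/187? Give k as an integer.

k = 2

obs 1: x=2 → posterior Gamma(10, 14/3)
obs 2: x=4 → posterior Gamma(14, 17/3)
obs 3: x=4 → posterior Gamma(18, 20/3)
obs 4: x=2 → posterior Gamma(20, 23/3)
obs 5: x=3 → posterior Gamma(23, 26/3)
obs 6: x=6 → posterior Gamma(29, 29/3)
obs 7: x=5 → posterior Gamma(34, 32/3)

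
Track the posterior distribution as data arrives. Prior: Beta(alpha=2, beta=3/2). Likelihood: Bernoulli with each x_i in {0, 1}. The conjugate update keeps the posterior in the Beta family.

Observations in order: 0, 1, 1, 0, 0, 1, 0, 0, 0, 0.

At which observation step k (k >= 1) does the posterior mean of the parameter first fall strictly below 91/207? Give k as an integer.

obs 1: x=0 → posterior Beta(2, 5/2)
obs 2: x=1 → posterior Beta(3, 5/2)
obs 3: x=1 → posterior Beta(4, 5/2)
obs 4: x=0 → posterior Beta(4, 7/2)
obs 5: x=0 → posterior Beta(4, 9/2)
obs 6: x=1 → posterior Beta(5, 9/2)
obs 7: x=0 → posterior Beta(5, 11/2)
obs 8: x=0 → posterior Beta(5, 13/2)
obs 9: x=0 → posterior Beta(5, 15/2)
obs 10: x=0 → posterior Beta(5, 17/2)

k = 8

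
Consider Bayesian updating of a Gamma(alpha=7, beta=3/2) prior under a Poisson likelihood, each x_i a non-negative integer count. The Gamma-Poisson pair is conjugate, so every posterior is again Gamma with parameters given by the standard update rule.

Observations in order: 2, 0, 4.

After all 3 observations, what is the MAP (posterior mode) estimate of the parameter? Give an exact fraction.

8/3

obs 1: x=2 → posterior Gamma(9, 5/2)
obs 2: x=0 → posterior Gamma(9, 7/2)
obs 3: x=4 → posterior Gamma(13, 9/2)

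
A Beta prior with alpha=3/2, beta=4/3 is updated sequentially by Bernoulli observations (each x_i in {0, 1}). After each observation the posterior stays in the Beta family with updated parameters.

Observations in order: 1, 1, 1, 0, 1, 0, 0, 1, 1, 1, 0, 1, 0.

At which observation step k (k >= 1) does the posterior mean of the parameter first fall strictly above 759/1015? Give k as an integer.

k = 3

obs 1: x=1 → posterior Beta(5/2, 4/3)
obs 2: x=1 → posterior Beta(7/2, 4/3)
obs 3: x=1 → posterior Beta(9/2, 4/3)
obs 4: x=0 → posterior Beta(9/2, 7/3)
obs 5: x=1 → posterior Beta(11/2, 7/3)
obs 6: x=0 → posterior Beta(11/2, 10/3)
obs 7: x=0 → posterior Beta(11/2, 13/3)
obs 8: x=1 → posterior Beta(13/2, 13/3)
obs 9: x=1 → posterior Beta(15/2, 13/3)
obs 10: x=1 → posterior Beta(17/2, 13/3)
obs 11: x=0 → posterior Beta(17/2, 16/3)
obs 12: x=1 → posterior Beta(19/2, 16/3)
obs 13: x=0 → posterior Beta(19/2, 19/3)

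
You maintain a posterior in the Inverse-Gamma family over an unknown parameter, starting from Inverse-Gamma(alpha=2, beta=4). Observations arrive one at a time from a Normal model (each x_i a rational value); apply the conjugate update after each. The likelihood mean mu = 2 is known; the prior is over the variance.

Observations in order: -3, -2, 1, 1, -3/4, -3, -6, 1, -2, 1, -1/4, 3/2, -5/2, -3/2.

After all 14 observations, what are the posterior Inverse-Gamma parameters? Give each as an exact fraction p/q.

alpha=9, beta=1627/16

obs 1: x=-3 → posterior Inverse-Gamma(5/2, 33/2)
obs 2: x=-2 → posterior Inverse-Gamma(3, 49/2)
obs 3: x=1 → posterior Inverse-Gamma(7/2, 25)
obs 4: x=1 → posterior Inverse-Gamma(4, 51/2)
obs 5: x=-3/4 → posterior Inverse-Gamma(9/2, 937/32)
obs 6: x=-3 → posterior Inverse-Gamma(5, 1337/32)
obs 7: x=-6 → posterior Inverse-Gamma(11/2, 2361/32)
obs 8: x=1 → posterior Inverse-Gamma(6, 2377/32)
obs 9: x=-2 → posterior Inverse-Gamma(13/2, 2633/32)
obs 10: x=1 → posterior Inverse-Gamma(7, 2649/32)
obs 11: x=-1/4 → posterior Inverse-Gamma(15/2, 1365/16)
obs 12: x=3/2 → posterior Inverse-Gamma(8, 1367/16)
obs 13: x=-5/2 → posterior Inverse-Gamma(17/2, 1529/16)
obs 14: x=-3/2 → posterior Inverse-Gamma(9, 1627/16)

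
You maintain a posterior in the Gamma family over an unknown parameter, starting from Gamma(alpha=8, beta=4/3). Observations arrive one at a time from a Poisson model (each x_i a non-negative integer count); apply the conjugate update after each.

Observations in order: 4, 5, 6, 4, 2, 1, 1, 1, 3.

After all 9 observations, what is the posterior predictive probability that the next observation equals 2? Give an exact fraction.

44690205061346317943900389138481080843686731343590147085/231041467768304041856308920451751107359351794406860521472

obs 1: x=4 → posterior Gamma(12, 7/3)
obs 2: x=5 → posterior Gamma(17, 10/3)
obs 3: x=6 → posterior Gamma(23, 13/3)
obs 4: x=4 → posterior Gamma(27, 16/3)
obs 5: x=2 → posterior Gamma(29, 19/3)
obs 6: x=1 → posterior Gamma(30, 22/3)
obs 7: x=1 → posterior Gamma(31, 25/3)
obs 8: x=1 → posterior Gamma(32, 28/3)
obs 9: x=3 → posterior Gamma(35, 31/3)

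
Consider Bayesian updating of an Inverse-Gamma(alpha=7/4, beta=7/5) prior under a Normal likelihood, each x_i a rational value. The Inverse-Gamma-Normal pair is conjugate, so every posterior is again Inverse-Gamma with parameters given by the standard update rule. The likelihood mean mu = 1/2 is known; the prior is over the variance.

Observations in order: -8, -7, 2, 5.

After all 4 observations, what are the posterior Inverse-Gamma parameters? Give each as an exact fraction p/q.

alpha=15/4, beta=769/10

obs 1: x=-8 → posterior Inverse-Gamma(9/4, 1501/40)
obs 2: x=-7 → posterior Inverse-Gamma(11/4, 1313/20)
obs 3: x=2 → posterior Inverse-Gamma(13/4, 2671/40)
obs 4: x=5 → posterior Inverse-Gamma(15/4, 769/10)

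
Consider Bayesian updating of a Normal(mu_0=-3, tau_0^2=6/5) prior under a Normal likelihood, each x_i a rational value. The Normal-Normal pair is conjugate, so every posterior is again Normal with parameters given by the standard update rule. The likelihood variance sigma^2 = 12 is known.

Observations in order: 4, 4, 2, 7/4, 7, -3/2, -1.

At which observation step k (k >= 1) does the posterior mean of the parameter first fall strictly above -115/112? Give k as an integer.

obs 1: x=4 → posterior Normal(-26/11, 12/11)
obs 2: x=4 → posterior Normal(-11/6, 1)
obs 3: x=2 → posterior Normal(-20/13, 12/13)
obs 4: x=7/4 → posterior Normal(-73/56, 6/7)
obs 5: x=7 → posterior Normal(-3/4, 4/5)
obs 6: x=-3/2 → posterior Normal(-51/64, 3/4)
obs 7: x=-1 → posterior Normal(-55/68, 12/17)

k = 5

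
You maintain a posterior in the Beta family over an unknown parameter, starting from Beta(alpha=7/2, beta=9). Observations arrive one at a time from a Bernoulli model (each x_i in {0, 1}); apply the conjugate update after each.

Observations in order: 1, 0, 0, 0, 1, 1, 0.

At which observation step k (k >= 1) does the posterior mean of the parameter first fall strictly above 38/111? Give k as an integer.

obs 1: x=1 → posterior Beta(9/2, 9)
obs 2: x=0 → posterior Beta(9/2, 10)
obs 3: x=0 → posterior Beta(9/2, 11)
obs 4: x=0 → posterior Beta(9/2, 12)
obs 5: x=1 → posterior Beta(11/2, 12)
obs 6: x=1 → posterior Beta(13/2, 12)
obs 7: x=0 → posterior Beta(13/2, 13)

k = 6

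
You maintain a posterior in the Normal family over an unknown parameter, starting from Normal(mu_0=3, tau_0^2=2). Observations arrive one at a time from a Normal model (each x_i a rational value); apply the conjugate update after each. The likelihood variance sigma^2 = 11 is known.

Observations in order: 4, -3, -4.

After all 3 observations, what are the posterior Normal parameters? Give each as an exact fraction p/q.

mu_0=27/17, tau_0^2=22/17

obs 1: x=4 → posterior Normal(41/13, 22/13)
obs 2: x=-3 → posterior Normal(7/3, 22/15)
obs 3: x=-4 → posterior Normal(27/17, 22/17)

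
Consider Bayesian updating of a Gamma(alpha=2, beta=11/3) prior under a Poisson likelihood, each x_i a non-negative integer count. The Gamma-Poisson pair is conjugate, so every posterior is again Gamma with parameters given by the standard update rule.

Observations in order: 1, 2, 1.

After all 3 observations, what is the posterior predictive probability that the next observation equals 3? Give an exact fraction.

96768000000/1801152661463

obs 1: x=1 → posterior Gamma(3, 14/3)
obs 2: x=2 → posterior Gamma(5, 17/3)
obs 3: x=1 → posterior Gamma(6, 20/3)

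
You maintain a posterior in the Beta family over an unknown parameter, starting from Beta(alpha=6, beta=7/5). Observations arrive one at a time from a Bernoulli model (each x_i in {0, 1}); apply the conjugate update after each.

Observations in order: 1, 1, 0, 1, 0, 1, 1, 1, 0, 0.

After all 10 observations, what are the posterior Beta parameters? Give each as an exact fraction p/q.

alpha=12, beta=27/5

obs 1: x=1 → posterior Beta(7, 7/5)
obs 2: x=1 → posterior Beta(8, 7/5)
obs 3: x=0 → posterior Beta(8, 12/5)
obs 4: x=1 → posterior Beta(9, 12/5)
obs 5: x=0 → posterior Beta(9, 17/5)
obs 6: x=1 → posterior Beta(10, 17/5)
obs 7: x=1 → posterior Beta(11, 17/5)
obs 8: x=1 → posterior Beta(12, 17/5)
obs 9: x=0 → posterior Beta(12, 22/5)
obs 10: x=0 → posterior Beta(12, 27/5)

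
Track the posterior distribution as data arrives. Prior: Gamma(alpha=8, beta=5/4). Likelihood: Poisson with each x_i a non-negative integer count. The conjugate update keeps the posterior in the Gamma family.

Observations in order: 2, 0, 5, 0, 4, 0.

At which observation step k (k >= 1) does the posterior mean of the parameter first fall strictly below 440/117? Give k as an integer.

obs 1: x=2 → posterior Gamma(10, 9/4)
obs 2: x=0 → posterior Gamma(10, 13/4)
obs 3: x=5 → posterior Gamma(15, 17/4)
obs 4: x=0 → posterior Gamma(15, 21/4)
obs 5: x=4 → posterior Gamma(19, 25/4)
obs 6: x=0 → posterior Gamma(19, 29/4)

k = 2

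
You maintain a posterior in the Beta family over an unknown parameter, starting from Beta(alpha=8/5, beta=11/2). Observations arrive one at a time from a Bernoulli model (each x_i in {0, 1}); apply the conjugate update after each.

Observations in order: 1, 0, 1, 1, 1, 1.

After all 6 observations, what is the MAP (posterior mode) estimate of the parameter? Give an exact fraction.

obs 1: x=1 → posterior Beta(13/5, 11/2)
obs 2: x=0 → posterior Beta(13/5, 13/2)
obs 3: x=1 → posterior Beta(18/5, 13/2)
obs 4: x=1 → posterior Beta(23/5, 13/2)
obs 5: x=1 → posterior Beta(28/5, 13/2)
obs 6: x=1 → posterior Beta(33/5, 13/2)

56/111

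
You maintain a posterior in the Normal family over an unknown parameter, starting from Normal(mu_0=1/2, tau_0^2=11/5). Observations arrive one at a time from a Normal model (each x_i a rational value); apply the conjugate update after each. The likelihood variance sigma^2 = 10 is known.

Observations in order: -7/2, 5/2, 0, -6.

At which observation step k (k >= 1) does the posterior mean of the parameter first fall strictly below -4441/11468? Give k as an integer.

k = 4

obs 1: x=-7/2 → posterior Normal(-27/122, 110/61)
obs 2: x=5/2 → posterior Normal(7/36, 55/36)
obs 3: x=0 → posterior Normal(14/83, 110/83)
obs 4: x=-6 → posterior Normal(-26/47, 55/47)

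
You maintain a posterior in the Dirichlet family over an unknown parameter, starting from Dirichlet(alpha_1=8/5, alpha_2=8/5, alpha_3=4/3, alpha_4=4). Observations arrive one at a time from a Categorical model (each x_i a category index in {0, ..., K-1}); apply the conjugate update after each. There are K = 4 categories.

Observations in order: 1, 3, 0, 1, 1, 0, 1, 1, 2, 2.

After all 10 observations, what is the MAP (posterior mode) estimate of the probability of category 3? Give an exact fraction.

30/109

obs 1: x=1 → posterior Dirichlet(8/5, 13/5, 4/3, 4)
obs 2: x=3 → posterior Dirichlet(8/5, 13/5, 4/3, 5)
obs 3: x=0 → posterior Dirichlet(13/5, 13/5, 4/3, 5)
obs 4: x=1 → posterior Dirichlet(13/5, 18/5, 4/3, 5)
obs 5: x=1 → posterior Dirichlet(13/5, 23/5, 4/3, 5)
obs 6: x=0 → posterior Dirichlet(18/5, 23/5, 4/3, 5)
obs 7: x=1 → posterior Dirichlet(18/5, 28/5, 4/3, 5)
obs 8: x=1 → posterior Dirichlet(18/5, 33/5, 4/3, 5)
obs 9: x=2 → posterior Dirichlet(18/5, 33/5, 7/3, 5)
obs 10: x=2 → posterior Dirichlet(18/5, 33/5, 10/3, 5)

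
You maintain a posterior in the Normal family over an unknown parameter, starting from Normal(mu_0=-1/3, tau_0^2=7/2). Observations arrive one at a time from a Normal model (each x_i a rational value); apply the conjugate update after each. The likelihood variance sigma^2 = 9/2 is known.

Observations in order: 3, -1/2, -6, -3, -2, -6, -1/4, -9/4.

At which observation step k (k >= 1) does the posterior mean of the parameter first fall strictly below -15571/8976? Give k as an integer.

k = 6

obs 1: x=3 → posterior Normal(9/8, 63/32)
obs 2: x=-1/2 → posterior Normal(29/46, 63/46)
obs 3: x=-6 → posterior Normal(-11/12, 21/20)
obs 4: x=-3 → posterior Normal(-97/74, 63/74)
obs 5: x=-2 → posterior Normal(-125/88, 63/88)
obs 6: x=-6 → posterior Normal(-209/102, 21/34)
obs 7: x=-1/4 → posterior Normal(-425/232, 63/116)
obs 8: x=-9/4 → posterior Normal(-122/65, 63/130)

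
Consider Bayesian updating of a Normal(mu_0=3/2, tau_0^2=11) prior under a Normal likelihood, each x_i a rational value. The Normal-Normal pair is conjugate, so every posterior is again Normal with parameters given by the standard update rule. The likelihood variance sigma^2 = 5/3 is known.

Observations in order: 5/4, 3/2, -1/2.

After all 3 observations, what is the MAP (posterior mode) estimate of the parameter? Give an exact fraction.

327/416

obs 1: x=5/4 → posterior Normal(195/152, 55/38)
obs 2: x=3/2 → posterior Normal(393/284, 55/71)
obs 3: x=-1/2 → posterior Normal(327/416, 55/104)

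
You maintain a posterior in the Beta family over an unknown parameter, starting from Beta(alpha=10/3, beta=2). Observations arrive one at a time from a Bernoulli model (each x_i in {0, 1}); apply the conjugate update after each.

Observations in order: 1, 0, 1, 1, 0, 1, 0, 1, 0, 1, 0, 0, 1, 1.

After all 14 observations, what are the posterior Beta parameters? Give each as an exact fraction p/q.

obs 1: x=1 → posterior Beta(13/3, 2)
obs 2: x=0 → posterior Beta(13/3, 3)
obs 3: x=1 → posterior Beta(16/3, 3)
obs 4: x=1 → posterior Beta(19/3, 3)
obs 5: x=0 → posterior Beta(19/3, 4)
obs 6: x=1 → posterior Beta(22/3, 4)
obs 7: x=0 → posterior Beta(22/3, 5)
obs 8: x=1 → posterior Beta(25/3, 5)
obs 9: x=0 → posterior Beta(25/3, 6)
obs 10: x=1 → posterior Beta(28/3, 6)
obs 11: x=0 → posterior Beta(28/3, 7)
obs 12: x=0 → posterior Beta(28/3, 8)
obs 13: x=1 → posterior Beta(31/3, 8)
obs 14: x=1 → posterior Beta(34/3, 8)

alpha=34/3, beta=8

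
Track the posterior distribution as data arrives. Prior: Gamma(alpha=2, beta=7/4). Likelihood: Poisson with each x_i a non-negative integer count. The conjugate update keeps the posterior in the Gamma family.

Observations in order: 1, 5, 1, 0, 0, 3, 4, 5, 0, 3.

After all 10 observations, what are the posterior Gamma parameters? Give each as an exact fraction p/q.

obs 1: x=1 → posterior Gamma(3, 11/4)
obs 2: x=5 → posterior Gamma(8, 15/4)
obs 3: x=1 → posterior Gamma(9, 19/4)
obs 4: x=0 → posterior Gamma(9, 23/4)
obs 5: x=0 → posterior Gamma(9, 27/4)
obs 6: x=3 → posterior Gamma(12, 31/4)
obs 7: x=4 → posterior Gamma(16, 35/4)
obs 8: x=5 → posterior Gamma(21, 39/4)
obs 9: x=0 → posterior Gamma(21, 43/4)
obs 10: x=3 → posterior Gamma(24, 47/4)

alpha=24, beta=47/4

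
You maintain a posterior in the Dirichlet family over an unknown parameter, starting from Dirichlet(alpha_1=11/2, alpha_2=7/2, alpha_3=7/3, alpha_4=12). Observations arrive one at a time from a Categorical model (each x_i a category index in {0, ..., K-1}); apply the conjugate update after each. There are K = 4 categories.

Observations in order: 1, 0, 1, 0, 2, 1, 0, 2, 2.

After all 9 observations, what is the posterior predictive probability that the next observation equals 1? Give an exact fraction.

obs 1: x=1 → posterior Dirichlet(11/2, 9/2, 7/3, 12)
obs 2: x=0 → posterior Dirichlet(13/2, 9/2, 7/3, 12)
obs 3: x=1 → posterior Dirichlet(13/2, 11/2, 7/3, 12)
obs 4: x=0 → posterior Dirichlet(15/2, 11/2, 7/3, 12)
obs 5: x=2 → posterior Dirichlet(15/2, 11/2, 10/3, 12)
obs 6: x=1 → posterior Dirichlet(15/2, 13/2, 10/3, 12)
obs 7: x=0 → posterior Dirichlet(17/2, 13/2, 10/3, 12)
obs 8: x=2 → posterior Dirichlet(17/2, 13/2, 13/3, 12)
obs 9: x=2 → posterior Dirichlet(17/2, 13/2, 16/3, 12)

39/194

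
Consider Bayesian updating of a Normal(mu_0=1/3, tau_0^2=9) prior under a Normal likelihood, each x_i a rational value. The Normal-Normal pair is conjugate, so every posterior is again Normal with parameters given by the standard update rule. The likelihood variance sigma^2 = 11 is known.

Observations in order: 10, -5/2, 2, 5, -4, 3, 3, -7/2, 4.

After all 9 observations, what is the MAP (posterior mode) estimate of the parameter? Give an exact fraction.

235/138

obs 1: x=10 → posterior Normal(281/60, 99/20)
obs 2: x=-5/2 → posterior Normal(427/174, 99/29)
obs 3: x=2 → posterior Normal(535/228, 99/38)
obs 4: x=5 → posterior Normal(805/282, 99/47)
obs 5: x=-4 → posterior Normal(589/336, 99/56)
obs 6: x=3 → posterior Normal(751/390, 99/65)
obs 7: x=3 → posterior Normal(913/444, 99/74)
obs 8: x=-7/2 → posterior Normal(362/249, 99/83)
obs 9: x=4 → posterior Normal(235/138, 99/92)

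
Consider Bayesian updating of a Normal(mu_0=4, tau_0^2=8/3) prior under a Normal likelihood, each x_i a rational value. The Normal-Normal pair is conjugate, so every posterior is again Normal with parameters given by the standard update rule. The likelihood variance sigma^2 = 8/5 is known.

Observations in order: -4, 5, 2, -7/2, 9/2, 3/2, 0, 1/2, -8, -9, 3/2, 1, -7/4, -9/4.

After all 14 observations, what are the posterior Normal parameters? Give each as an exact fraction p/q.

obs 1: x=-4 → posterior Normal(-1, 1)
obs 2: x=5 → posterior Normal(17/13, 8/13)
obs 3: x=2 → posterior Normal(3/2, 4/9)
obs 4: x=-7/2 → posterior Normal(19/46, 8/23)
obs 5: x=9/2 → posterior Normal(8/7, 2/7)
obs 6: x=3/2 → posterior Normal(79/66, 8/33)
obs 7: x=0 → posterior Normal(79/76, 4/19)
obs 8: x=1/2 → posterior Normal(42/43, 8/43)
obs 9: x=-8 → posterior Normal(1/24, 1/6)
obs 10: x=-9 → posterior Normal(-43/53, 8/53)
obs 11: x=3/2 → posterior Normal(-71/116, 4/29)
obs 12: x=1 → posterior Normal(-61/126, 8/63)
obs 13: x=-7/4 → posterior Normal(-157/272, 2/17)
obs 14: x=-9/4 → posterior Normal(-101/146, 8/73)

mu_0=-101/146, tau_0^2=8/73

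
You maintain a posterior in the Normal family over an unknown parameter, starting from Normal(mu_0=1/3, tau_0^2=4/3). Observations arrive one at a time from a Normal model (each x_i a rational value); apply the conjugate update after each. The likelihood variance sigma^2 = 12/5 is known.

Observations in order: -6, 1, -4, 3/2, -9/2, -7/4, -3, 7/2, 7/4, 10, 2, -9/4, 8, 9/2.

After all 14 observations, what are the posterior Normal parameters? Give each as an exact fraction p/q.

obs 1: x=-6 → posterior Normal(-27/14, 6/7)
obs 2: x=1 → posterior Normal(-22/19, 12/19)
obs 3: x=-4 → posterior Normal(-7/4, 1/2)
obs 4: x=3/2 → posterior Normal(-69/58, 12/29)
obs 5: x=-9/2 → posterior Normal(-57/34, 6/17)
obs 6: x=-7/4 → posterior Normal(-263/156, 4/13)
obs 7: x=-3 → posterior Normal(-323/176, 3/11)
obs 8: x=7/2 → posterior Normal(-253/196, 12/49)
obs 9: x=7/4 → posterior Normal(-109/108, 2/9)
obs 10: x=10 → posterior Normal(-9/118, 12/59)
obs 11: x=2 → posterior Normal(11/128, 3/16)
obs 12: x=-9/4 → posterior Normal(-1/12, 4/23)
obs 13: x=8 → posterior Normal(137/296, 6/37)
obs 14: x=9/2 → posterior Normal(227/316, 12/79)

mu_0=227/316, tau_0^2=12/79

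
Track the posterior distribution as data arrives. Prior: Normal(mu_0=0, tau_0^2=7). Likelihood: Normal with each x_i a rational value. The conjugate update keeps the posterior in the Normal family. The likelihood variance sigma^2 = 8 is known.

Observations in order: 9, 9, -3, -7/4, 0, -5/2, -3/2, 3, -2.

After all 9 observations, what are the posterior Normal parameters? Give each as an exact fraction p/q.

mu_0=287/284, tau_0^2=56/71

obs 1: x=9 → posterior Normal(21/5, 56/15)
obs 2: x=9 → posterior Normal(63/11, 28/11)
obs 3: x=-3 → posterior Normal(105/29, 56/29)
obs 4: x=-7/4 → posterior Normal(371/144, 14/9)
obs 5: x=0 → posterior Normal(371/172, 56/43)
obs 6: x=-5/2 → posterior Normal(301/200, 28/25)
obs 7: x=-3/2 → posterior Normal(259/228, 56/57)
obs 8: x=3 → posterior Normal(343/256, 7/8)
obs 9: x=-2 → posterior Normal(287/284, 56/71)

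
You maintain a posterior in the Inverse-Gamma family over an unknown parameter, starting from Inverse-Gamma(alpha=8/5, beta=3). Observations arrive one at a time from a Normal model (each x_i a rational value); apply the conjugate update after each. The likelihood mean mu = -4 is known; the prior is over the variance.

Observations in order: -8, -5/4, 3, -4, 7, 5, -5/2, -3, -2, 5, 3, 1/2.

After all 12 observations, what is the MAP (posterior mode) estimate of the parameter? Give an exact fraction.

obs 1: x=-8 → posterior Inverse-Gamma(21/10, 11)
obs 2: x=-5/4 → posterior Inverse-Gamma(13/5, 473/32)
obs 3: x=3 → posterior Inverse-Gamma(31/10, 1257/32)
obs 4: x=-4 → posterior Inverse-Gamma(18/5, 1257/32)
obs 5: x=7 → posterior Inverse-Gamma(41/10, 3193/32)
obs 6: x=5 → posterior Inverse-Gamma(23/5, 4489/32)
obs 7: x=-5/2 → posterior Inverse-Gamma(51/10, 4525/32)
obs 8: x=-3 → posterior Inverse-Gamma(28/5, 4541/32)
obs 9: x=-2 → posterior Inverse-Gamma(61/10, 4605/32)
obs 10: x=5 → posterior Inverse-Gamma(33/5, 5901/32)
obs 11: x=3 → posterior Inverse-Gamma(71/10, 6685/32)
obs 12: x=1/2 → posterior Inverse-Gamma(38/5, 7009/32)

815/32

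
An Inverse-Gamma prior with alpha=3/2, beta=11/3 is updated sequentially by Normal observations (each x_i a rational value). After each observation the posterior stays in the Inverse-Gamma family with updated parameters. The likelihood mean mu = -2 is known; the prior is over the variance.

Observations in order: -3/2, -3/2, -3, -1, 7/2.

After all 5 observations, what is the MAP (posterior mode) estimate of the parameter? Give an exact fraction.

obs 1: x=-3/2 → posterior Inverse-Gamma(2, 91/24)
obs 2: x=-3/2 → posterior Inverse-Gamma(5/2, 47/12)
obs 3: x=-3 → posterior Inverse-Gamma(3, 53/12)
obs 4: x=-1 → posterior Inverse-Gamma(7/2, 59/12)
obs 5: x=7/2 → posterior Inverse-Gamma(4, 481/24)

481/120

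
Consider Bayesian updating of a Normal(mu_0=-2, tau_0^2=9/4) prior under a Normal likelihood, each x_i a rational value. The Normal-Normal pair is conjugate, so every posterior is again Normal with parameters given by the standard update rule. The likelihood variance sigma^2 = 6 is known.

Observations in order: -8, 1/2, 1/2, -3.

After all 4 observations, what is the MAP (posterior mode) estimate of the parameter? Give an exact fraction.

-23/10

obs 1: x=-8 → posterior Normal(-40/11, 18/11)
obs 2: x=1/2 → posterior Normal(-11/4, 9/7)
obs 3: x=1/2 → posterior Normal(-37/17, 18/17)
obs 4: x=-3 → posterior Normal(-23/10, 9/10)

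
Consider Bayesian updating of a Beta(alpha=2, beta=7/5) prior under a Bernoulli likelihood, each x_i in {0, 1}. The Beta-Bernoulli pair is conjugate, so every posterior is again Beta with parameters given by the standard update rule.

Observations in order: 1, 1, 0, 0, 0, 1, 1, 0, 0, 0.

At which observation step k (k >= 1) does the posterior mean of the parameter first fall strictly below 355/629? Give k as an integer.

k = 4

obs 1: x=1 → posterior Beta(3, 7/5)
obs 2: x=1 → posterior Beta(4, 7/5)
obs 3: x=0 → posterior Beta(4, 12/5)
obs 4: x=0 → posterior Beta(4, 17/5)
obs 5: x=0 → posterior Beta(4, 22/5)
obs 6: x=1 → posterior Beta(5, 22/5)
obs 7: x=1 → posterior Beta(6, 22/5)
obs 8: x=0 → posterior Beta(6, 27/5)
obs 9: x=0 → posterior Beta(6, 32/5)
obs 10: x=0 → posterior Beta(6, 37/5)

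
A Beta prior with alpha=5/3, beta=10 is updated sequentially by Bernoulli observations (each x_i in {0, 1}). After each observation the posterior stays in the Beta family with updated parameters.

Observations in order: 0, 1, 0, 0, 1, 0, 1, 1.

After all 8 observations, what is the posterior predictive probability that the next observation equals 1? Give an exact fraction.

obs 1: x=0 → posterior Beta(5/3, 11)
obs 2: x=1 → posterior Beta(8/3, 11)
obs 3: x=0 → posterior Beta(8/3, 12)
obs 4: x=0 → posterior Beta(8/3, 13)
obs 5: x=1 → posterior Beta(11/3, 13)
obs 6: x=0 → posterior Beta(11/3, 14)
obs 7: x=1 → posterior Beta(14/3, 14)
obs 8: x=1 → posterior Beta(17/3, 14)

17/59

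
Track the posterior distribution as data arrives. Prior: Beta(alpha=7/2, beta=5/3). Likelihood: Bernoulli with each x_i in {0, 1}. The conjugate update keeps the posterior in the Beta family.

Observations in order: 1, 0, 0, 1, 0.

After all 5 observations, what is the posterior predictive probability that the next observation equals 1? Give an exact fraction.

obs 1: x=1 → posterior Beta(9/2, 5/3)
obs 2: x=0 → posterior Beta(9/2, 8/3)
obs 3: x=0 → posterior Beta(9/2, 11/3)
obs 4: x=1 → posterior Beta(11/2, 11/3)
obs 5: x=0 → posterior Beta(11/2, 14/3)

33/61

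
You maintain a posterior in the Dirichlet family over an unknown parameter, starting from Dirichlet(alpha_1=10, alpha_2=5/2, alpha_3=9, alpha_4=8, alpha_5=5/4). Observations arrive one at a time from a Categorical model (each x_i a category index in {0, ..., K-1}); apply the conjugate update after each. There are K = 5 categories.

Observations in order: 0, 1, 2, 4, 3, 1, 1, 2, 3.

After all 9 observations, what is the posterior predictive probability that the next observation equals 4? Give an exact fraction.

obs 1: x=0 → posterior Dirichlet(11, 5/2, 9, 8, 5/4)
obs 2: x=1 → posterior Dirichlet(11, 7/2, 9, 8, 5/4)
obs 3: x=2 → posterior Dirichlet(11, 7/2, 10, 8, 5/4)
obs 4: x=4 → posterior Dirichlet(11, 7/2, 10, 8, 9/4)
obs 5: x=3 → posterior Dirichlet(11, 7/2, 10, 9, 9/4)
obs 6: x=1 → posterior Dirichlet(11, 9/2, 10, 9, 9/4)
obs 7: x=1 → posterior Dirichlet(11, 11/2, 10, 9, 9/4)
obs 8: x=2 → posterior Dirichlet(11, 11/2, 11, 9, 9/4)
obs 9: x=3 → posterior Dirichlet(11, 11/2, 11, 10, 9/4)

3/53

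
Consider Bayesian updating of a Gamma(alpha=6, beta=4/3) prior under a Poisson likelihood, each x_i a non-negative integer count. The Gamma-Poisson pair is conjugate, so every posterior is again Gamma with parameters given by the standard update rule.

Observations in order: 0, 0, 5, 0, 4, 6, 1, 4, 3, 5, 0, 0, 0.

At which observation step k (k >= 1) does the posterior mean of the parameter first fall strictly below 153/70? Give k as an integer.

k = 2

obs 1: x=0 → posterior Gamma(6, 7/3)
obs 2: x=0 → posterior Gamma(6, 10/3)
obs 3: x=5 → posterior Gamma(11, 13/3)
obs 4: x=0 → posterior Gamma(11, 16/3)
obs 5: x=4 → posterior Gamma(15, 19/3)
obs 6: x=6 → posterior Gamma(21, 22/3)
obs 7: x=1 → posterior Gamma(22, 25/3)
obs 8: x=4 → posterior Gamma(26, 28/3)
obs 9: x=3 → posterior Gamma(29, 31/3)
obs 10: x=5 → posterior Gamma(34, 34/3)
obs 11: x=0 → posterior Gamma(34, 37/3)
obs 12: x=0 → posterior Gamma(34, 40/3)
obs 13: x=0 → posterior Gamma(34, 43/3)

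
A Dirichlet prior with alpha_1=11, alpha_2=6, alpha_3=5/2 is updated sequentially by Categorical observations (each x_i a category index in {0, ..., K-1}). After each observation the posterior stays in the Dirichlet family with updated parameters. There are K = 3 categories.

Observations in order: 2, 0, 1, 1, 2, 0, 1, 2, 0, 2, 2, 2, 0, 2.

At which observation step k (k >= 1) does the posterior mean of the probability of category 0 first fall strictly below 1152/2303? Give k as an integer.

k = 5

obs 1: x=2 → posterior Dirichlet(11, 6, 7/2)
obs 2: x=0 → posterior Dirichlet(12, 6, 7/2)
obs 3: x=1 → posterior Dirichlet(12, 7, 7/2)
obs 4: x=1 → posterior Dirichlet(12, 8, 7/2)
obs 5: x=2 → posterior Dirichlet(12, 8, 9/2)
obs 6: x=0 → posterior Dirichlet(13, 8, 9/2)
obs 7: x=1 → posterior Dirichlet(13, 9, 9/2)
obs 8: x=2 → posterior Dirichlet(13, 9, 11/2)
obs 9: x=0 → posterior Dirichlet(14, 9, 11/2)
obs 10: x=2 → posterior Dirichlet(14, 9, 13/2)
obs 11: x=2 → posterior Dirichlet(14, 9, 15/2)
obs 12: x=2 → posterior Dirichlet(14, 9, 17/2)
obs 13: x=0 → posterior Dirichlet(15, 9, 17/2)
obs 14: x=2 → posterior Dirichlet(15, 9, 19/2)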